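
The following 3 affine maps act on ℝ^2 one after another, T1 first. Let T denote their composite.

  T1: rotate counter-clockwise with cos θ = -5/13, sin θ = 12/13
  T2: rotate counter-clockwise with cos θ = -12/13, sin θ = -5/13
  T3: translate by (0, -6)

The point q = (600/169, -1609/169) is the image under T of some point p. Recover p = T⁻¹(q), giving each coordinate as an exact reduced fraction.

p = (5, 0)

T1 = [-5/13 -12/13 0; 12/13 -5/13 0; 0 0 1]
T2·T1 = [120/169 119/169 0; -119/169 120/169 0; 0 0 1]
T3·…·T1 = [120/169 119/169 0; -119/169 120/169 -6; 0 0 1]
det M = 1; M⁻¹ = [120/169 -119/169 -714/169; 119/169 120/169 720/169; 0 0 1]
M⁻¹ · (600/169, -1609/169)ᵀ = (5, 0)ᵀ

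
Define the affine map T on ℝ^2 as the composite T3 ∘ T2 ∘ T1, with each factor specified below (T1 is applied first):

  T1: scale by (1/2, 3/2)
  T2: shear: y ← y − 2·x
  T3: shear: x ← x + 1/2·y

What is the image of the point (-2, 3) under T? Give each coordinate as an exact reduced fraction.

T1 scale by (1/2, 3/2): (-2, 3) → (-1, 9/2)
T2 shear: y ← y − 2·x: (-1, 9/2) → (-1, 13/2)
T3 shear: x ← x + 1/2·y: (-1, 13/2) → (9/4, 13/2)

T(p) = (9/4, 13/2)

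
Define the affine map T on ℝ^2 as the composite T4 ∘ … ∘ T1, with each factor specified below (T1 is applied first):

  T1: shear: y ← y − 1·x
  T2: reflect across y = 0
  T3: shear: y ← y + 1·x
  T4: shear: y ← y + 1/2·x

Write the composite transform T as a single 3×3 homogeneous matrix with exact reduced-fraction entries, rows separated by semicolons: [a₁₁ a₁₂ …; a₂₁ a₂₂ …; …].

T1 = [1 0 0; -1 1 0; 0 0 1]
T2·T1 = [1 0 0; 1 -1 0; 0 0 1]
T3·…·T1 = [1 0 0; 2 -1 0; 0 0 1]
T4·…·T1 = [1 0 0; 5/2 -1 0; 0 0 1]

T = [1 0 0; 5/2 -1 0; 0 0 1]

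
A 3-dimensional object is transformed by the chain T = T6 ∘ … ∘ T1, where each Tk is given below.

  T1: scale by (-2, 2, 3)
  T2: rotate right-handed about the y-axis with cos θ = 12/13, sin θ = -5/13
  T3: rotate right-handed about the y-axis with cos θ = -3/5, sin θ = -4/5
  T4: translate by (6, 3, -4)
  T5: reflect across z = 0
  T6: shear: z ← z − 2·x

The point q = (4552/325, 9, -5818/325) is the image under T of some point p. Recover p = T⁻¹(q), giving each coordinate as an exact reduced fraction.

p = (5, 3, 2/5)

T1 = [-2 0 0 0; 0 2 0 0; 0 0 3 0; 0 0 0 1]
T2·T1 = [-24/13 0 -15/13 0; 0 2 0 0; -10/13 0 36/13 0; 0 0 0 1]
T3·…·T1 = [112/65 0 -99/65 0; 0 2 0 0; -66/65 0 -168/65 0; 0 0 0 1]
T4·…·T1 = [112/65 0 -99/65 6; 0 2 0 3; -66/65 0 -168/65 -4; 0 0 0 1]
T5·…·T1 = [112/65 0 -99/65 6; 0 2 0 3; 66/65 0 168/65 4; 0 0 0 1]
T6·…·T1 = [112/65 0 -99/65 6; 0 2 0 3; -158/65 0 366/65 -8; 0 0 0 1]
det M = 12; M⁻¹ = [61/65 0 33/130 -18/5; 0 1/2 0 -3/2; 79/195 0 56/195 -2/15; 0 0 0 1]
M⁻¹ · (4552/325, 9, -5818/325)ᵀ = (5, 3, 2/5)ᵀ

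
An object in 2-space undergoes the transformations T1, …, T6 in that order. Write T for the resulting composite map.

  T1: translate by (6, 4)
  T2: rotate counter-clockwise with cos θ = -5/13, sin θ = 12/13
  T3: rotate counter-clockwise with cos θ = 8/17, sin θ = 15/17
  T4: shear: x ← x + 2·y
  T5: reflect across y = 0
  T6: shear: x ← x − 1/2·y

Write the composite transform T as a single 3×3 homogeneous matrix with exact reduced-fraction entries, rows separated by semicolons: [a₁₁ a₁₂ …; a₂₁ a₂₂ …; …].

T = [-335/442 -571/221 -253/17; -21/221 220/221 58/17; 0 0 1]

T1 = [1 0 6; 0 1 4; 0 0 1]
T2·T1 = [-5/13 -12/13 -6; 12/13 -5/13 4; 0 0 1]
T3·…·T1 = [-220/221 -21/221 -108/17; 21/221 -220/221 -58/17; 0 0 1]
T4·…·T1 = [-178/221 -461/221 -224/17; 21/221 -220/221 -58/17; 0 0 1]
T5·…·T1 = [-178/221 -461/221 -224/17; -21/221 220/221 58/17; 0 0 1]
T6·…·T1 = [-335/442 -571/221 -253/17; -21/221 220/221 58/17; 0 0 1]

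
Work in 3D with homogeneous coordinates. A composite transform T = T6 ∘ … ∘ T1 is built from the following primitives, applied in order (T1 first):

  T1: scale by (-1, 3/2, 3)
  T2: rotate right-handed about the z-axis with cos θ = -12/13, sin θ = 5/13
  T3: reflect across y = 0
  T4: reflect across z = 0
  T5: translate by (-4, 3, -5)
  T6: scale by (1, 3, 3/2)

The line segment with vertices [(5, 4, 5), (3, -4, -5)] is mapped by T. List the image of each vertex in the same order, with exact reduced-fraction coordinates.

image vertices: (-22/13, 408/13, -30), (14/13, -54/13, 15)

T1 scale by (-1, 3/2, 3): (5, 4, 5) → (-5, 6, 15); (3, -4, -5) → (-3, -6, -15)
T2 rotate right-handed about the z-axis with cos θ = -12/13, sin θ = 5/13: (-5, 6, 15) → (30/13, -97/13, 15); (-3, -6, -15) → (66/13, 57/13, -15)
T3 reflect across y = 0: (30/13, -97/13, 15) → (30/13, 97/13, 15); (66/13, 57/13, -15) → (66/13, -57/13, -15)
T4 reflect across z = 0: (30/13, 97/13, 15) → (30/13, 97/13, -15); (66/13, -57/13, -15) → (66/13, -57/13, 15)
T5 translate by (-4, 3, -5): (30/13, 97/13, -15) → (-22/13, 136/13, -20); (66/13, -57/13, 15) → (14/13, -18/13, 10)
T6 scale by (1, 3, 3/2): (-22/13, 136/13, -20) → (-22/13, 408/13, -30); (14/13, -18/13, 10) → (14/13, -54/13, 15)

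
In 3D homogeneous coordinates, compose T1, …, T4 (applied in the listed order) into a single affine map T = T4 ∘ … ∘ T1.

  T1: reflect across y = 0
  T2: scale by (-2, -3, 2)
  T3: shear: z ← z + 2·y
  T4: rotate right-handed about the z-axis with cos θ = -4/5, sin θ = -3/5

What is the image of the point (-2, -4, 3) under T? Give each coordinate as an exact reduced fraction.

T(p) = (-52/5, 36/5, -18)

T1 reflect across y = 0: (-2, -4, 3) → (-2, 4, 3)
T2 scale by (-2, -3, 2): (-2, 4, 3) → (4, -12, 6)
T3 shear: z ← z + 2·y: (4, -12, 6) → (4, -12, -18)
T4 rotate right-handed about the z-axis with cos θ = -4/5, sin θ = -3/5: (4, -12, -18) → (-52/5, 36/5, -18)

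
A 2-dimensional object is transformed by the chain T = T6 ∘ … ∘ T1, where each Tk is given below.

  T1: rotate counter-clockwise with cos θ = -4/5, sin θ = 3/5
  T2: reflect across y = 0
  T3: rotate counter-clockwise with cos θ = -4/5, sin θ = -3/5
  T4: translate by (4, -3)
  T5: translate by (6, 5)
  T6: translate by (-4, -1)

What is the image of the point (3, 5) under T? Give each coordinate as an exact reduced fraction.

T1 rotate counter-clockwise with cos θ = -4/5, sin θ = 3/5: (3, 5) → (-27/5, -11/5)
T2 reflect across y = 0: (-27/5, -11/5) → (-27/5, 11/5)
T3 rotate counter-clockwise with cos θ = -4/5, sin θ = -3/5: (-27/5, 11/5) → (141/25, 37/25)
T4 translate by (4, -3): (141/25, 37/25) → (241/25, -38/25)
T5 translate by (6, 5): (241/25, -38/25) → (391/25, 87/25)
T6 translate by (-4, -1): (391/25, 87/25) → (291/25, 62/25)

T(p) = (291/25, 62/25)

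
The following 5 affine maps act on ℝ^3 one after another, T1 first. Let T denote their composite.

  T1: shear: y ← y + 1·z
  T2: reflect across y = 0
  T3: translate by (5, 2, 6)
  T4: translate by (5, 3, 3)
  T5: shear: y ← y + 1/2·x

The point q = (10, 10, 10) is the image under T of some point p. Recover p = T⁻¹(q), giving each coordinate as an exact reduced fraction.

T1 = [1 0 0 0; 0 1 1 0; 0 0 1 0; 0 0 0 1]
T2·T1 = [1 0 0 0; 0 -1 -1 0; 0 0 1 0; 0 0 0 1]
T3·…·T1 = [1 0 0 5; 0 -1 -1 2; 0 0 1 6; 0 0 0 1]
T4·…·T1 = [1 0 0 10; 0 -1 -1 5; 0 0 1 9; 0 0 0 1]
T5·…·T1 = [1 0 0 10; 1/2 -1 -1 10; 0 0 1 9; 0 0 0 1]
det M = -1; M⁻¹ = [1 0 0 -10; 1/2 -1 -1 14; 0 0 1 -9; 0 0 0 1]
M⁻¹ · (10, 10, 10)ᵀ = (0, -1, 1)ᵀ

p = (0, -1, 1)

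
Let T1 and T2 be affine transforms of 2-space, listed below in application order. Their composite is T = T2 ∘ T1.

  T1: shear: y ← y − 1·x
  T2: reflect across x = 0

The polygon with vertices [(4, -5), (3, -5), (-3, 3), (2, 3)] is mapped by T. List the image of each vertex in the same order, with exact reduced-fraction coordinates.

T1 shear: y ← y − 1·x: (4, -5) → (4, -9); (3, -5) → (3, -8); (-3, 3) → (-3, 6); (2, 3) → (2, 1)
T2 reflect across x = 0: (4, -9) → (-4, -9); (3, -8) → (-3, -8); (-3, 6) → (3, 6); (2, 1) → (-2, 1)

image vertices: (-4, -9), (-3, -8), (3, 6), (-2, 1)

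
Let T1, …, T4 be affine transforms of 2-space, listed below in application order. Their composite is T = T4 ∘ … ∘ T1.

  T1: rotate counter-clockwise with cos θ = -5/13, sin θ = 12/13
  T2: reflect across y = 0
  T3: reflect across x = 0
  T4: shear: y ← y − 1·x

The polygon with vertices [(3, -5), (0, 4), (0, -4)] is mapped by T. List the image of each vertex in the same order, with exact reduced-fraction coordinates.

image vertices: (-45/13, -16/13), (48/13, -28/13), (-48/13, 28/13)

T1 rotate counter-clockwise with cos θ = -5/13, sin θ = 12/13: (3, -5) → (45/13, 61/13); (0, 4) → (-48/13, -20/13); (0, -4) → (48/13, 20/13)
T2 reflect across y = 0: (45/13, 61/13) → (45/13, -61/13); (-48/13, -20/13) → (-48/13, 20/13); (48/13, 20/13) → (48/13, -20/13)
T3 reflect across x = 0: (45/13, -61/13) → (-45/13, -61/13); (-48/13, 20/13) → (48/13, 20/13); (48/13, -20/13) → (-48/13, -20/13)
T4 shear: y ← y − 1·x: (-45/13, -61/13) → (-45/13, -16/13); (48/13, 20/13) → (48/13, -28/13); (-48/13, -20/13) → (-48/13, 28/13)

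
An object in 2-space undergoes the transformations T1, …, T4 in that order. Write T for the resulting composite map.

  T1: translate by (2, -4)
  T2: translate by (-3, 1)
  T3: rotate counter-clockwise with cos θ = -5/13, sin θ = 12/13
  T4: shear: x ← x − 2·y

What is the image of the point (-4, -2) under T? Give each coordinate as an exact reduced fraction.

T(p) = (155/13, -35/13)

T1 translate by (2, -4): (-4, -2) → (-2, -6)
T2 translate by (-3, 1): (-2, -6) → (-5, -5)
T3 rotate counter-clockwise with cos θ = -5/13, sin θ = 12/13: (-5, -5) → (85/13, -35/13)
T4 shear: x ← x − 2·y: (85/13, -35/13) → (155/13, -35/13)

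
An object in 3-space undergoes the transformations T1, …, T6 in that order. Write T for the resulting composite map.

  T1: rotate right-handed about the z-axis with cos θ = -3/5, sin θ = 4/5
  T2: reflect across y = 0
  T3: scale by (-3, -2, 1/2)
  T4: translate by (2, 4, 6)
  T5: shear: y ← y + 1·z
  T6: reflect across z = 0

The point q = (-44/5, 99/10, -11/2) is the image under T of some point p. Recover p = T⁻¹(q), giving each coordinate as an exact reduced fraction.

p = (-2, -3, -1)

T1 = [-3/5 -4/5 0 0; 4/5 -3/5 0 0; 0 0 1 0; 0 0 0 1]
T2·T1 = [-3/5 -4/5 0 0; -4/5 3/5 0 0; 0 0 1 0; 0 0 0 1]
T3·…·T1 = [9/5 12/5 0 0; 8/5 -6/5 0 0; 0 0 1/2 0; 0 0 0 1]
T4·…·T1 = [9/5 12/5 0 2; 8/5 -6/5 0 4; 0 0 1/2 6; 0 0 0 1]
T5·…·T1 = [9/5 12/5 0 2; 8/5 -6/5 1/2 10; 0 0 1/2 6; 0 0 0 1]
T6·…·T1 = [9/5 12/5 0 2; 8/5 -6/5 1/2 10; 0 0 -1/2 -6; 0 0 0 1]
det M = 3; M⁻¹ = [1/5 2/5 2/5 -2; 4/15 -3/10 -3/10 2/3; 0 0 -2 -12; 0 0 0 1]
M⁻¹ · (-44/5, 99/10, -11/2)ᵀ = (-2, -3, -1)ᵀ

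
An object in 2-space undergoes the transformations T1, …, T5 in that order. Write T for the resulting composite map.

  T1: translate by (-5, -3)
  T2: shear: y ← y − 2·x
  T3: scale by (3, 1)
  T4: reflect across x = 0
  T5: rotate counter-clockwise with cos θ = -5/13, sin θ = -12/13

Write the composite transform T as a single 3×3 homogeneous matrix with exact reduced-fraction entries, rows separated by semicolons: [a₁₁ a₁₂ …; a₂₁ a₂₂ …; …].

T = [-9/13 12/13 9/13; 46/13 -5/13 -215/13; 0 0 1]

T1 = [1 0 -5; 0 1 -3; 0 0 1]
T2·T1 = [1 0 -5; -2 1 7; 0 0 1]
T3·…·T1 = [3 0 -15; -2 1 7; 0 0 1]
T4·…·T1 = [-3 0 15; -2 1 7; 0 0 1]
T5·…·T1 = [-9/13 12/13 9/13; 46/13 -5/13 -215/13; 0 0 1]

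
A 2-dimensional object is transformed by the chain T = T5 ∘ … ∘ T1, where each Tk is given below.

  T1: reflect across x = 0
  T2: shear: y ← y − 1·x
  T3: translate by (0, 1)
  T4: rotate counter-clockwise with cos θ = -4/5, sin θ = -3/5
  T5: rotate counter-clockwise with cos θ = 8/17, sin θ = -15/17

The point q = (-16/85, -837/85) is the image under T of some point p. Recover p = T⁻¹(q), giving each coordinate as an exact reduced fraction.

T1 = [-1 0 0; 0 1 0; 0 0 1]
T2·T1 = [-1 0 0; 1 1 0; 0 0 1]
T3·…·T1 = [-1 0 0; 1 1 1; 0 0 1]
T4·…·T1 = [7/5 3/5 3/5; -1/5 -4/5 -4/5; 0 0 1]
T5·…·T1 = [41/85 -36/85 -36/85; -113/85 -77/85 -77/85; 0 0 1]
det M = -1; M⁻¹ = [77/85 -36/85 0; -113/85 -41/85 -1; 0 0 1]
M⁻¹ · (-16/85, -837/85)ᵀ = (4, 4)ᵀ

p = (4, 4)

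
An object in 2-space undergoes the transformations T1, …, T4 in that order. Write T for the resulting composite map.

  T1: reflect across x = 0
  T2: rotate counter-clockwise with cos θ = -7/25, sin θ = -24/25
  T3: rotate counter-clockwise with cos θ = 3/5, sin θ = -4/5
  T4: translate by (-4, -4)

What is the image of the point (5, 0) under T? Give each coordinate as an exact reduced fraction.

T(p) = (17/25, -56/25)

T1 reflect across x = 0: (5, 0) → (-5, 0)
T2 rotate counter-clockwise with cos θ = -7/25, sin θ = -24/25: (-5, 0) → (7/5, 24/5)
T3 rotate counter-clockwise with cos θ = 3/5, sin θ = -4/5: (7/5, 24/5) → (117/25, 44/25)
T4 translate by (-4, -4): (117/25, 44/25) → (17/25, -56/25)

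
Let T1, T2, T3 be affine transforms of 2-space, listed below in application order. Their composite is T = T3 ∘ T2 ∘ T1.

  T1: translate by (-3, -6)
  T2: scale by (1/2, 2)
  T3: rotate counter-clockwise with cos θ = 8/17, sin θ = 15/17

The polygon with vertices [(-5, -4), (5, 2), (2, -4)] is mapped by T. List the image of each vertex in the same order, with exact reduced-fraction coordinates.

T1 translate by (-3, -6): (-5, -4) → (-8, -10); (5, 2) → (2, -4); (2, -4) → (-1, -10)
T2 scale by (1/2, 2): (-8, -10) → (-4, -20); (2, -4) → (1, -8); (-1, -10) → (-1/2, -20)
T3 rotate counter-clockwise with cos θ = 8/17, sin θ = 15/17: (-4, -20) → (268/17, -220/17); (1, -8) → (128/17, -49/17); (-1/2, -20) → (296/17, -335/34)

image vertices: (268/17, -220/17), (128/17, -49/17), (296/17, -335/34)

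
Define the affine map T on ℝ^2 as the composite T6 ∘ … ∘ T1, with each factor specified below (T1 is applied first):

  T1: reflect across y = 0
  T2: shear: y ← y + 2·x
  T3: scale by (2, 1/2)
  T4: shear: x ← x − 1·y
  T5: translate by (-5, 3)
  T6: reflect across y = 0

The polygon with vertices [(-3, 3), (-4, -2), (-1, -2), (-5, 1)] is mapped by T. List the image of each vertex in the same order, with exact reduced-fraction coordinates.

image vertices: (-13/2, 3/2), (-10, 0), (-7, -3), (-19/2, 5/2)

T1 reflect across y = 0: (-3, 3) → (-3, -3); (-4, -2) → (-4, 2); (-1, -2) → (-1, 2); (-5, 1) → (-5, -1)
T2 shear: y ← y + 2·x: (-3, -3) → (-3, -9); (-4, 2) → (-4, -6); (-1, 2) → (-1, 0); (-5, -1) → (-5, -11)
T3 scale by (2, 1/2): (-3, -9) → (-6, -9/2); (-4, -6) → (-8, -3); (-1, 0) → (-2, 0); (-5, -11) → (-10, -11/2)
T4 shear: x ← x − 1·y: (-6, -9/2) → (-3/2, -9/2); (-8, -3) → (-5, -3); (-2, 0) → (-2, 0); (-10, -11/2) → (-9/2, -11/2)
T5 translate by (-5, 3): (-3/2, -9/2) → (-13/2, -3/2); (-5, -3) → (-10, 0); (-2, 0) → (-7, 3); (-9/2, -11/2) → (-19/2, -5/2)
T6 reflect across y = 0: (-13/2, -3/2) → (-13/2, 3/2); (-10, 0) → (-10, 0); (-7, 3) → (-7, -3); (-19/2, -5/2) → (-19/2, 5/2)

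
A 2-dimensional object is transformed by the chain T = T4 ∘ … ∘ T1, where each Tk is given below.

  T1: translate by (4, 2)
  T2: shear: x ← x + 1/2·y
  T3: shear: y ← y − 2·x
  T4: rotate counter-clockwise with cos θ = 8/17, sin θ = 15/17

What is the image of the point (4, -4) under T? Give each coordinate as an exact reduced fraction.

T1 translate by (4, 2): (4, -4) → (8, -2)
T2 shear: x ← x + 1/2·y: (8, -2) → (7, -2)
T3 shear: y ← y − 2·x: (7, -2) → (7, -16)
T4 rotate counter-clockwise with cos θ = 8/17, sin θ = 15/17: (7, -16) → (296/17, -23/17)

T(p) = (296/17, -23/17)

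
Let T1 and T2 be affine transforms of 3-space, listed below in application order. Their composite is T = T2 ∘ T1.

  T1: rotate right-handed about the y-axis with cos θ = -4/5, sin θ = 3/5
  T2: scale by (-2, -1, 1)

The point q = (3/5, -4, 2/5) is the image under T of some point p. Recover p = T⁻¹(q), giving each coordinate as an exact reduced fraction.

p = (0, 4, -1/2)

T1 = [-4/5 0 3/5 0; 0 1 0 0; -3/5 0 -4/5 0; 0 0 0 1]
T2·T1 = [8/5 0 -6/5 0; 0 -1 0 0; -3/5 0 -4/5 0; 0 0 0 1]
det M = 2; M⁻¹ = [2/5 0 -3/5 0; 0 -1 0 0; -3/10 0 -4/5 0; 0 0 0 1]
M⁻¹ · (3/5, -4, 2/5)ᵀ = (0, 4, -1/2)ᵀ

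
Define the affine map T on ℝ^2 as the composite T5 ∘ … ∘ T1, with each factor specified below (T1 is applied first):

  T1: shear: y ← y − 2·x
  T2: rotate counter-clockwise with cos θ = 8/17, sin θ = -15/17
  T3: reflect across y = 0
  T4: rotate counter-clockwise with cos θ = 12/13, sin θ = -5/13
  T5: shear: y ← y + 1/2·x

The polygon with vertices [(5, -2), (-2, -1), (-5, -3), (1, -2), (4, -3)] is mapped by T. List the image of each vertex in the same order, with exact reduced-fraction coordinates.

image vertices: (-825/221, 4679/442), (6/17, -58/17), (125/221, -3669/442), (-389/221, 1259/442), (-856/221, 2013/221)

T1 shear: y ← y − 2·x: (5, -2) → (5, -12); (-2, -1) → (-2, 3); (-5, -3) → (-5, 7); (1, -2) → (1, -4); (4, -3) → (4, -11)
T2 rotate counter-clockwise with cos θ = 8/17, sin θ = -15/17: (5, -12) → (-140/17, -171/17); (-2, 3) → (29/17, 54/17); (-5, 7) → (65/17, 131/17); (1, -4) → (-52/17, -47/17); (4, -11) → (-133/17, -148/17)
T3 reflect across y = 0: (-140/17, -171/17) → (-140/17, 171/17); (29/17, 54/17) → (29/17, -54/17); (65/17, 131/17) → (65/17, -131/17); (-52/17, -47/17) → (-52/17, 47/17); (-133/17, -148/17) → (-133/17, 148/17)
T4 rotate counter-clockwise with cos θ = 12/13, sin θ = -5/13: (-140/17, 171/17) → (-825/221, 2752/221); (29/17, -54/17) → (6/17, -61/17); (65/17, -131/17) → (125/221, -1897/221); (-52/17, 47/17) → (-389/221, 824/221); (-133/17, 148/17) → (-856/221, 2441/221)
T5 shear: y ← y + 1/2·x: (-825/221, 2752/221) → (-825/221, 4679/442); (6/17, -61/17) → (6/17, -58/17); (125/221, -1897/221) → (125/221, -3669/442); (-389/221, 824/221) → (-389/221, 1259/442); (-856/221, 2441/221) → (-856/221, 2013/221)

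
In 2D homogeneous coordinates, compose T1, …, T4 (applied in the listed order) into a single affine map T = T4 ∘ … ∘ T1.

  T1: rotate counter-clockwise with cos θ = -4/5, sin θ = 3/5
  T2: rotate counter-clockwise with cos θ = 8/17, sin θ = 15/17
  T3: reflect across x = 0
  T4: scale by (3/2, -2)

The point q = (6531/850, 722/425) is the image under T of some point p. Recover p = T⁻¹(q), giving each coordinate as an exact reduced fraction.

T1 = [-4/5 -3/5 0; 3/5 -4/5 0; 0 0 1]
T2·T1 = [-77/85 36/85 0; -36/85 -77/85 0; 0 0 1]
T3·…·T1 = [77/85 -36/85 0; -36/85 -77/85 0; 0 0 1]
T4·…·T1 = [231/170 -54/85 0; 72/85 154/85 0; 0 0 1]
det M = 3; M⁻¹ = [154/255 18/85 0; -24/85 77/170 0; 0 0 1]
M⁻¹ · (6531/850, 722/425)ᵀ = (5, -7/5)ᵀ

p = (5, -7/5)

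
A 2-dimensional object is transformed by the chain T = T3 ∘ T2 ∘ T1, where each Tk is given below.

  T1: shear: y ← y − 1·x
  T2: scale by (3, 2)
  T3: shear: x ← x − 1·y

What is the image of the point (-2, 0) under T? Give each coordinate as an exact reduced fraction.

T1 shear: y ← y − 1·x: (-2, 0) → (-2, 2)
T2 scale by (3, 2): (-2, 2) → (-6, 4)
T3 shear: x ← x − 1·y: (-6, 4) → (-10, 4)

T(p) = (-10, 4)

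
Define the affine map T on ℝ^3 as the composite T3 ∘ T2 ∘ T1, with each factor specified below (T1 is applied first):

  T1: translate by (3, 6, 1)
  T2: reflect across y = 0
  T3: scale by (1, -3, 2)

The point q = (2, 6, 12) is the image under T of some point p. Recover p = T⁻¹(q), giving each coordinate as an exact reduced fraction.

p = (-1, -4, 5)

T1 = [1 0 0 3; 0 1 0 6; 0 0 1 1; 0 0 0 1]
T2·T1 = [1 0 0 3; 0 -1 0 -6; 0 0 1 1; 0 0 0 1]
T3·…·T1 = [1 0 0 3; 0 3 0 18; 0 0 2 2; 0 0 0 1]
det M = 6; M⁻¹ = [1 0 0 -3; 0 1/3 0 -6; 0 0 1/2 -1; 0 0 0 1]
M⁻¹ · (2, 6, 12)ᵀ = (-1, -4, 5)ᵀ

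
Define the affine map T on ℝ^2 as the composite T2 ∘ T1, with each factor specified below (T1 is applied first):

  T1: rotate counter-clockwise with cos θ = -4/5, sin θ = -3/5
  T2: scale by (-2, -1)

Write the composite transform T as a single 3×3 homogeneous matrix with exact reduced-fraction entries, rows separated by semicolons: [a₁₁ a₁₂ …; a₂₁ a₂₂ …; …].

T1 = [-4/5 3/5 0; -3/5 -4/5 0; 0 0 1]
T2·T1 = [8/5 -6/5 0; 3/5 4/5 0; 0 0 1]

T = [8/5 -6/5 0; 3/5 4/5 0; 0 0 1]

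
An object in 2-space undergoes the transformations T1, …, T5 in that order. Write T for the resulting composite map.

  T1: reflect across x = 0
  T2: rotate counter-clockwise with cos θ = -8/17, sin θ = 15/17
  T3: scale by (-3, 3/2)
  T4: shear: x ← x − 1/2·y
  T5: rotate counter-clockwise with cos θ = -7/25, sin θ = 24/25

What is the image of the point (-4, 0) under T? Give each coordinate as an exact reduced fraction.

T1 reflect across x = 0: (-4, 0) → (4, 0)
T2 rotate counter-clockwise with cos θ = -8/17, sin θ = 15/17: (4, 0) → (-32/17, 60/17)
T3 scale by (-3, 3/2): (-32/17, 60/17) → (96/17, 90/17)
T4 shear: x ← x − 1/2·y: (96/17, 90/17) → (3, 90/17)
T5 rotate counter-clockwise with cos θ = -7/25, sin θ = 24/25: (3, 90/17) → (-2517/425, 594/425)

T(p) = (-2517/425, 594/425)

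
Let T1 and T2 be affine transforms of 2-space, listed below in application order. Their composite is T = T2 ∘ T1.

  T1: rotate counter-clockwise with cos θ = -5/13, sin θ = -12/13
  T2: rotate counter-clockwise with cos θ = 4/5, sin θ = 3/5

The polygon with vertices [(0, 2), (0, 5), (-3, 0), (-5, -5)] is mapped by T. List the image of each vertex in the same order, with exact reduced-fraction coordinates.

T1 rotate counter-clockwise with cos θ = -5/13, sin θ = -12/13: (0, 2) → (24/13, -10/13); (0, 5) → (60/13, -25/13); (-3, 0) → (15/13, 36/13); (-5, -5) → (-35/13, 85/13)
T2 rotate counter-clockwise with cos θ = 4/5, sin θ = 3/5: (24/13, -10/13) → (126/65, 32/65); (60/13, -25/13) → (63/13, 16/13); (15/13, 36/13) → (-48/65, 189/65); (-35/13, 85/13) → (-79/13, 47/13)

image vertices: (126/65, 32/65), (63/13, 16/13), (-48/65, 189/65), (-79/13, 47/13)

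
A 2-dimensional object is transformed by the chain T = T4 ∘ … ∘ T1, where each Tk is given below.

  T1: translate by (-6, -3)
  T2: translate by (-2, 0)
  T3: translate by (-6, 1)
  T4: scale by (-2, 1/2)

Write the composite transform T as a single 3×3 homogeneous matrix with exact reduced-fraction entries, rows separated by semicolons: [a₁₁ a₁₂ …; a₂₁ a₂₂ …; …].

T1 = [1 0 -6; 0 1 -3; 0 0 1]
T2·T1 = [1 0 -8; 0 1 -3; 0 0 1]
T3·…·T1 = [1 0 -14; 0 1 -2; 0 0 1]
T4·…·T1 = [-2 0 28; 0 1/2 -1; 0 0 1]

T = [-2 0 28; 0 1/2 -1; 0 0 1]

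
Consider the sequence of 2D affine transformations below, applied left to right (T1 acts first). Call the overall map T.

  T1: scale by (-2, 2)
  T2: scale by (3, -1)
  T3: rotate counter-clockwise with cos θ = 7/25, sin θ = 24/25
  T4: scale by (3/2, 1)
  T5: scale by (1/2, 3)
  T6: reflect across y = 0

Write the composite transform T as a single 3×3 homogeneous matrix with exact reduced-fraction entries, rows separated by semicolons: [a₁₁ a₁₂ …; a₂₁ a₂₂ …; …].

T1 = [-2 0 0; 0 2 0; 0 0 1]
T2·T1 = [-6 0 0; 0 -2 0; 0 0 1]
T3·…·T1 = [-42/25 48/25 0; -144/25 -14/25 0; 0 0 1]
T4·…·T1 = [-63/25 72/25 0; -144/25 -14/25 0; 0 0 1]
T5·…·T1 = [-63/50 36/25 0; -432/25 -42/25 0; 0 0 1]
T6·…·T1 = [-63/50 36/25 0; 432/25 42/25 0; 0 0 1]

T = [-63/50 36/25 0; 432/25 42/25 0; 0 0 1]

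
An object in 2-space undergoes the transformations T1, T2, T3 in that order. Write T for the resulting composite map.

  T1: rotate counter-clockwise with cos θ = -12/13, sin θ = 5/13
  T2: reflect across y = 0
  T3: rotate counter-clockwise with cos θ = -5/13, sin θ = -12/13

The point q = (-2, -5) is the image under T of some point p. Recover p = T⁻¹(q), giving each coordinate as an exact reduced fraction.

T1 = [-12/13 -5/13 0; 5/13 -12/13 0; 0 0 1]
T2·T1 = [-12/13 -5/13 0; -5/13 12/13 0; 0 0 1]
T3·…·T1 = [0 1 0; 1 0 0; 0 0 1]
det M = -1; M⁻¹ = [0 1 0; 1 0 0; 0 0 1]
M⁻¹ · (-2, -5)ᵀ = (-5, -2)ᵀ

p = (-5, -2)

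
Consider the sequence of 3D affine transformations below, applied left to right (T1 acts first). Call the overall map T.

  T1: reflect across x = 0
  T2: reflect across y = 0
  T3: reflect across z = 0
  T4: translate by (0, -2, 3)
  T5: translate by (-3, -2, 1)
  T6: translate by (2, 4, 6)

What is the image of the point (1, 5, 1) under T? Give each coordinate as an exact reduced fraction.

T1 reflect across x = 0: (1, 5, 1) → (-1, 5, 1)
T2 reflect across y = 0: (-1, 5, 1) → (-1, -5, 1)
T3 reflect across z = 0: (-1, -5, 1) → (-1, -5, -1)
T4 translate by (0, -2, 3): (-1, -5, -1) → (-1, -7, 2)
T5 translate by (-3, -2, 1): (-1, -7, 2) → (-4, -9, 3)
T6 translate by (2, 4, 6): (-4, -9, 3) → (-2, -5, 9)

T(p) = (-2, -5, 9)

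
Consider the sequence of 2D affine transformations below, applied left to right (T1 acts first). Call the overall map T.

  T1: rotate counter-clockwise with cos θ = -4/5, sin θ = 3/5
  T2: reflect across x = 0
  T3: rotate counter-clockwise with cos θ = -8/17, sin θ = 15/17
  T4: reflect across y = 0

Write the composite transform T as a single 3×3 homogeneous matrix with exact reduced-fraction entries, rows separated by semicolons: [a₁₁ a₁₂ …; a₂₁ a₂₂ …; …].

T1 = [-4/5 -3/5 0; 3/5 -4/5 0; 0 0 1]
T2·T1 = [4/5 3/5 0; 3/5 -4/5 0; 0 0 1]
T3·…·T1 = [-77/85 36/85 0; 36/85 77/85 0; 0 0 1]
T4·…·T1 = [-77/85 36/85 0; -36/85 -77/85 0; 0 0 1]

T = [-77/85 36/85 0; -36/85 -77/85 0; 0 0 1]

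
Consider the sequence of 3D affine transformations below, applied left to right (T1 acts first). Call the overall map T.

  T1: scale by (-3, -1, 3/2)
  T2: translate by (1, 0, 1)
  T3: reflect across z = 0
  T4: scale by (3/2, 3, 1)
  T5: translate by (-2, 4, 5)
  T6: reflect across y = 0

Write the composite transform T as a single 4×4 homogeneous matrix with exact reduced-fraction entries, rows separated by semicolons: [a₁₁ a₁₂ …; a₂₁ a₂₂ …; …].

T = [-9/2 0 0 -1/2; 0 3 0 -4; 0 0 -3/2 4; 0 0 0 1]

T1 = [-3 0 0 0; 0 -1 0 0; 0 0 3/2 0; 0 0 0 1]
T2·T1 = [-3 0 0 1; 0 -1 0 0; 0 0 3/2 1; 0 0 0 1]
T3·…·T1 = [-3 0 0 1; 0 -1 0 0; 0 0 -3/2 -1; 0 0 0 1]
T4·…·T1 = [-9/2 0 0 3/2; 0 -3 0 0; 0 0 -3/2 -1; 0 0 0 1]
T5·…·T1 = [-9/2 0 0 -1/2; 0 -3 0 4; 0 0 -3/2 4; 0 0 0 1]
T6·…·T1 = [-9/2 0 0 -1/2; 0 3 0 -4; 0 0 -3/2 4; 0 0 0 1]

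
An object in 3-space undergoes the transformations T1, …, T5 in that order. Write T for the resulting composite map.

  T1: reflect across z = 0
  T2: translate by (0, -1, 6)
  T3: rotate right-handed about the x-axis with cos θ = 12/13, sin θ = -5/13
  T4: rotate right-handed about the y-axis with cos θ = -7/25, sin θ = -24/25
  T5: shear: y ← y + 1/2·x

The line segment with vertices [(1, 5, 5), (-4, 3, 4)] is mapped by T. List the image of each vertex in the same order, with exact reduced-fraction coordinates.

image vertices: (101/325, 2751/650, 368/325), (28/325, 864/325, -1346/325)

T1 reflect across z = 0: (1, 5, 5) → (1, 5, -5); (-4, 3, 4) → (-4, 3, -4)
T2 translate by (0, -1, 6): (1, 5, -5) → (1, 4, 1); (-4, 3, -4) → (-4, 2, 2)
T3 rotate right-handed about the x-axis with cos θ = 12/13, sin θ = -5/13: (1, 4, 1) → (1, 53/13, -8/13); (-4, 2, 2) → (-4, 34/13, 14/13)
T4 rotate right-handed about the y-axis with cos θ = -7/25, sin θ = -24/25: (1, 53/13, -8/13) → (101/325, 53/13, 368/325); (-4, 34/13, 14/13) → (28/325, 34/13, -1346/325)
T5 shear: y ← y + 1/2·x: (101/325, 53/13, 368/325) → (101/325, 2751/650, 368/325); (28/325, 34/13, -1346/325) → (28/325, 864/325, -1346/325)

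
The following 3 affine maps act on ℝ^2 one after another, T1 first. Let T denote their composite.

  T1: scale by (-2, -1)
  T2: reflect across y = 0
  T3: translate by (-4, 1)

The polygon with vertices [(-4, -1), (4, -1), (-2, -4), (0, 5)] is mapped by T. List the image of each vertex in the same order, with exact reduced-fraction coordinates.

T1 scale by (-2, -1): (-4, -1) → (8, 1); (4, -1) → (-8, 1); (-2, -4) → (4, 4); (0, 5) → (0, -5)
T2 reflect across y = 0: (8, 1) → (8, -1); (-8, 1) → (-8, -1); (4, 4) → (4, -4); (0, -5) → (0, 5)
T3 translate by (-4, 1): (8, -1) → (4, 0); (-8, -1) → (-12, 0); (4, -4) → (0, -3); (0, 5) → (-4, 6)

image vertices: (4, 0), (-12, 0), (0, -3), (-4, 6)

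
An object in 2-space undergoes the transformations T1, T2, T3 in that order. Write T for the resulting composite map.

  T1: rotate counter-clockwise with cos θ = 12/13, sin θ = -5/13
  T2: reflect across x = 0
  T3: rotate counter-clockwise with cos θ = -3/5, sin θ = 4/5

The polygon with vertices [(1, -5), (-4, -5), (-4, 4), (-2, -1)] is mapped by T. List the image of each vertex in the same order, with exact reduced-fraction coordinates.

T1 rotate counter-clockwise with cos θ = 12/13, sin θ = -5/13: (1, -5) → (-1, -5); (-4, -5) → (-73/13, -40/13); (-4, 4) → (-28/13, 68/13); (-2, -1) → (-29/13, -2/13)
T2 reflect across x = 0: (-1, -5) → (1, -5); (-73/13, -40/13) → (73/13, -40/13); (-28/13, 68/13) → (28/13, 68/13); (-29/13, -2/13) → (29/13, -2/13)
T3 rotate counter-clockwise with cos θ = -3/5, sin θ = 4/5: (1, -5) → (17/5, 19/5); (73/13, -40/13) → (-59/65, 412/65); (28/13, 68/13) → (-356/65, -92/65); (29/13, -2/13) → (-79/65, 122/65)

image vertices: (17/5, 19/5), (-59/65, 412/65), (-356/65, -92/65), (-79/65, 122/65)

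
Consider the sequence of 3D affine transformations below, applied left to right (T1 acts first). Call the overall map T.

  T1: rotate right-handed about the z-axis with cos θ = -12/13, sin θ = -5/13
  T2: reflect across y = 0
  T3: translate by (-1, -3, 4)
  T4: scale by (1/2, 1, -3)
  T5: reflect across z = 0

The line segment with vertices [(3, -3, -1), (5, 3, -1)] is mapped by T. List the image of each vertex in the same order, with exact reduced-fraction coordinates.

image vertices: (-32/13, -60/13, 9), (-29/13, 22/13, 9)

T1 rotate right-handed about the z-axis with cos θ = -12/13, sin θ = -5/13: (3, -3, -1) → (-51/13, 21/13, -1); (5, 3, -1) → (-45/13, -61/13, -1)
T2 reflect across y = 0: (-51/13, 21/13, -1) → (-51/13, -21/13, -1); (-45/13, -61/13, -1) → (-45/13, 61/13, -1)
T3 translate by (-1, -3, 4): (-51/13, -21/13, -1) → (-64/13, -60/13, 3); (-45/13, 61/13, -1) → (-58/13, 22/13, 3)
T4 scale by (1/2, 1, -3): (-64/13, -60/13, 3) → (-32/13, -60/13, -9); (-58/13, 22/13, 3) → (-29/13, 22/13, -9)
T5 reflect across z = 0: (-32/13, -60/13, -9) → (-32/13, -60/13, 9); (-29/13, 22/13, -9) → (-29/13, 22/13, 9)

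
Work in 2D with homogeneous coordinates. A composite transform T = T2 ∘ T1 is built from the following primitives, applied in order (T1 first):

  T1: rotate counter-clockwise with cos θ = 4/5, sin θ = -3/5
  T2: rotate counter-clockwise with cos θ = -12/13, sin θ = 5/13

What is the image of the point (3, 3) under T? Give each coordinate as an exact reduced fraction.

T1 rotate counter-clockwise with cos θ = 4/5, sin θ = -3/5: (3, 3) → (21/5, 3/5)
T2 rotate counter-clockwise with cos θ = -12/13, sin θ = 5/13: (21/5, 3/5) → (-267/65, 69/65)

T(p) = (-267/65, 69/65)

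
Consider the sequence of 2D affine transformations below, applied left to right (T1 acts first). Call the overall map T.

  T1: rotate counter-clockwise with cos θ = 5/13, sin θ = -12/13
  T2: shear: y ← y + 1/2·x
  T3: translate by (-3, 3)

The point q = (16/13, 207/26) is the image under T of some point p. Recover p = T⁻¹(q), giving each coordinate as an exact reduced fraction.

T1 = [5/13 12/13 0; -12/13 5/13 0; 0 0 1]
T2·T1 = [5/13 12/13 0; -19/26 11/13 0; 0 0 1]
T3·…·T1 = [5/13 12/13 -3; -19/26 11/13 3; 0 0 1]
det M = 1; M⁻¹ = [11/13 -12/13 69/13; 19/26 5/13 27/26; 0 0 1]
M⁻¹ · (16/13, 207/26)ᵀ = (-1, 5)ᵀ

p = (-1, 5)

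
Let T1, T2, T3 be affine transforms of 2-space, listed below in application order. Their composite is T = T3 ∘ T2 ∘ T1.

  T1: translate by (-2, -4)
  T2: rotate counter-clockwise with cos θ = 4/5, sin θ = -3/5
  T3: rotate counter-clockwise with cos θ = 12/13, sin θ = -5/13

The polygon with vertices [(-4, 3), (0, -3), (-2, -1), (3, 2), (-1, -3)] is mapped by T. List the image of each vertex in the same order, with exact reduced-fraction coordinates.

T1 translate by (-2, -4): (-4, 3) → (-6, -1); (0, -3) → (-2, -7); (-2, -1) → (-4, -5); (3, 2) → (1, -2); (-1, -3) → (-3, -7)
T2 rotate counter-clockwise with cos θ = 4/5, sin θ = -3/5: (-6, -1) → (-27/5, 14/5); (-2, -7) → (-29/5, -22/5); (-4, -5) → (-31/5, -8/5); (1, -2) → (-2/5, -11/5); (-3, -7) → (-33/5, -19/5)
T3 rotate counter-clockwise with cos θ = 12/13, sin θ = -5/13: (-27/5, 14/5) → (-254/65, 303/65); (-29/5, -22/5) → (-458/65, -119/65); (-31/5, -8/5) → (-412/65, 59/65); (-2/5, -11/5) → (-79/65, -122/65); (-33/5, -19/5) → (-491/65, -63/65)

image vertices: (-254/65, 303/65), (-458/65, -119/65), (-412/65, 59/65), (-79/65, -122/65), (-491/65, -63/65)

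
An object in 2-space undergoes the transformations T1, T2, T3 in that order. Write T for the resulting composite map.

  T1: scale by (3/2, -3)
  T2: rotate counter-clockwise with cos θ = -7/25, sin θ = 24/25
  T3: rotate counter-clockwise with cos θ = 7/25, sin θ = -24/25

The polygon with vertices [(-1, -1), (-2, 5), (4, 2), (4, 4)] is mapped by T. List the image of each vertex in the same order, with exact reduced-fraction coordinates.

image vertices: (-3597/1250, 1077/625), (3459/625, -8913/625), (5178/625, -1146/625), (7194/625, -4308/625)

T1 scale by (3/2, -3): (-1, -1) → (-3/2, 3); (-2, 5) → (-3, -15); (4, 2) → (6, -6); (4, 4) → (6, -12)
T2 rotate counter-clockwise with cos θ = -7/25, sin θ = 24/25: (-3/2, 3) → (-123/50, -57/25); (-3, -15) → (381/25, 33/25); (6, -6) → (102/25, 186/25); (6, -12) → (246/25, 228/25)
T3 rotate counter-clockwise with cos θ = 7/25, sin θ = -24/25: (-123/50, -57/25) → (-3597/1250, 1077/625); (381/25, 33/25) → (3459/625, -8913/625); (102/25, 186/25) → (5178/625, -1146/625); (246/25, 228/25) → (7194/625, -4308/625)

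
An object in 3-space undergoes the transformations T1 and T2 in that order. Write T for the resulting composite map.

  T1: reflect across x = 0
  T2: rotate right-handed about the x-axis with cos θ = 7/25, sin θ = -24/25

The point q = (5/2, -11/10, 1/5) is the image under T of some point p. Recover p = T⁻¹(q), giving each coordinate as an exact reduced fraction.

p = (-5/2, -1/2, -1)

T1 = [-1 0 0 0; 0 1 0 0; 0 0 1 0; 0 0 0 1]
T2·T1 = [-1 0 0 0; 0 7/25 24/25 0; 0 -24/25 7/25 0; 0 0 0 1]
det M = -1; M⁻¹ = [-1 0 0 0; 0 7/25 -24/25 0; 0 24/25 7/25 0; 0 0 0 1]
M⁻¹ · (5/2, -11/10, 1/5)ᵀ = (-5/2, -1/2, -1)ᵀ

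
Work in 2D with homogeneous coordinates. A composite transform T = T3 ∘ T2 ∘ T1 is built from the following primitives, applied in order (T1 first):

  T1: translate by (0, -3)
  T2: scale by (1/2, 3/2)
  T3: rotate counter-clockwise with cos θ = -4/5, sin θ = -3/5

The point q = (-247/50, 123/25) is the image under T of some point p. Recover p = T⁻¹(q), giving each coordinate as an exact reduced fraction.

p = (2, -8/5)

T1 = [1 0 0; 0 1 -3; 0 0 1]
T2·T1 = [1/2 0 0; 0 3/2 -9/2; 0 0 1]
T3·…·T1 = [-2/5 9/10 -27/10; -3/10 -6/5 18/5; 0 0 1]
det M = 3/4; M⁻¹ = [-8/5 -6/5 0; 2/5 -8/15 3; 0 0 1]
M⁻¹ · (-247/50, 123/25)ᵀ = (2, -8/5)ᵀ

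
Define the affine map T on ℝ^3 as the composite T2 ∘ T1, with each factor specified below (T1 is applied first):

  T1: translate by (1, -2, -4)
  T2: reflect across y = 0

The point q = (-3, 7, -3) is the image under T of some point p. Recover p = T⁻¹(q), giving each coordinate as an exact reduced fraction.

T1 = [1 0 0 1; 0 1 0 -2; 0 0 1 -4; 0 0 0 1]
T2·T1 = [1 0 0 1; 0 -1 0 2; 0 0 1 -4; 0 0 0 1]
det M = -1; M⁻¹ = [1 0 0 -1; 0 -1 0 2; 0 0 1 4; 0 0 0 1]
M⁻¹ · (-3, 7, -3)ᵀ = (-4, -5, 1)ᵀ

p = (-4, -5, 1)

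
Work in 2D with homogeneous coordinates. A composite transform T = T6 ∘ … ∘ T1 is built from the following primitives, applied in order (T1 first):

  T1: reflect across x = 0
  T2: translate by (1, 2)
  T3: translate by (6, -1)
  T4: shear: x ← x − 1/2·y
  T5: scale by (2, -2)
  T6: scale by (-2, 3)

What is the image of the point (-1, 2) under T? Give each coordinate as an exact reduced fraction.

T(p) = (-26, -18)

T1 reflect across x = 0: (-1, 2) → (1, 2)
T2 translate by (1, 2): (1, 2) → (2, 4)
T3 translate by (6, -1): (2, 4) → (8, 3)
T4 shear: x ← x − 1/2·y: (8, 3) → (13/2, 3)
T5 scale by (2, -2): (13/2, 3) → (13, -6)
T6 scale by (-2, 3): (13, -6) → (-26, -18)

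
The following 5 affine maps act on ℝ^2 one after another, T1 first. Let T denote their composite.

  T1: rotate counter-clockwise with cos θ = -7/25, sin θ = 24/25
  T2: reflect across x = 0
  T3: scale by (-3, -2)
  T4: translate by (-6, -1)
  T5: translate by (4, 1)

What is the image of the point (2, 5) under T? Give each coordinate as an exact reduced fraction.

T(p) = (-452/25, -26/25)

T1 rotate counter-clockwise with cos θ = -7/25, sin θ = 24/25: (2, 5) → (-134/25, 13/25)
T2 reflect across x = 0: (-134/25, 13/25) → (134/25, 13/25)
T3 scale by (-3, -2): (134/25, 13/25) → (-402/25, -26/25)
T4 translate by (-6, -1): (-402/25, -26/25) → (-552/25, -51/25)
T5 translate by (4, 1): (-552/25, -51/25) → (-452/25, -26/25)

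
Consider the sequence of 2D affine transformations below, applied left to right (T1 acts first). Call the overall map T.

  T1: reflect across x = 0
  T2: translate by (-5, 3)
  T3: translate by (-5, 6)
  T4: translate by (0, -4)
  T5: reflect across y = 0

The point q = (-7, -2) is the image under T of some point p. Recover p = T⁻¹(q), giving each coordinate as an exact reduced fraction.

T1 = [-1 0 0; 0 1 0; 0 0 1]
T2·T1 = [-1 0 -5; 0 1 3; 0 0 1]
T3·…·T1 = [-1 0 -10; 0 1 9; 0 0 1]
T4·…·T1 = [-1 0 -10; 0 1 5; 0 0 1]
T5·…·T1 = [-1 0 -10; 0 -1 -5; 0 0 1]
det M = 1; M⁻¹ = [-1 0 -10; 0 -1 -5; 0 0 1]
M⁻¹ · (-7, -2)ᵀ = (-3, -3)ᵀ

p = (-3, -3)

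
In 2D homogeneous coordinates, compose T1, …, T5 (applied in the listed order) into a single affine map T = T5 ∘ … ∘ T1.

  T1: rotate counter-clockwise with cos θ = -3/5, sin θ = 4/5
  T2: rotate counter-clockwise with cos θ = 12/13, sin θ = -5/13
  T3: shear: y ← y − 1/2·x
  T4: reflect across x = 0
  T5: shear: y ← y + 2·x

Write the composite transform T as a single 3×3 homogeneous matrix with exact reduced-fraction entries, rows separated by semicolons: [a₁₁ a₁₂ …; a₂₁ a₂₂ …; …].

T = [16/65 63/65 0; 103/65 283/130 0; 0 0 1]

T1 = [-3/5 -4/5 0; 4/5 -3/5 0; 0 0 1]
T2·T1 = [-16/65 -63/65 0; 63/65 -16/65 0; 0 0 1]
T3·…·T1 = [-16/65 -63/65 0; 71/65 31/130 0; 0 0 1]
T4·…·T1 = [16/65 63/65 0; 71/65 31/130 0; 0 0 1]
T5·…·T1 = [16/65 63/65 0; 103/65 283/130 0; 0 0 1]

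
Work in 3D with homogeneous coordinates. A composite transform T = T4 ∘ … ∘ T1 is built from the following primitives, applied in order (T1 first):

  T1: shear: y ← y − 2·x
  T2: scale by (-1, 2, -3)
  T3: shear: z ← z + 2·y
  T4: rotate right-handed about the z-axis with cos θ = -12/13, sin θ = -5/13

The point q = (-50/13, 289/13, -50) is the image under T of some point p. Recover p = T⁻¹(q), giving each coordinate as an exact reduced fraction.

p = (5, -1, 2)

T1 = [1 0 0 0; -2 1 0 0; 0 0 1 0; 0 0 0 1]
T2·T1 = [-1 0 0 0; -4 2 0 0; 0 0 -3 0; 0 0 0 1]
T3·…·T1 = [-1 0 0 0; -4 2 0 0; -8 4 -3 0; 0 0 0 1]
T4·…·T1 = [-8/13 10/13 0 0; 53/13 -24/13 0 0; -8 4 -3 0; 0 0 0 1]
det M = 6; M⁻¹ = [12/13 5/13 0 0; 53/26 4/13 0 0; 10/39 -8/13 -1/3 0; 0 0 0 1]
M⁻¹ · (-50/13, 289/13, -50)ᵀ = (5, -1, 2)ᵀ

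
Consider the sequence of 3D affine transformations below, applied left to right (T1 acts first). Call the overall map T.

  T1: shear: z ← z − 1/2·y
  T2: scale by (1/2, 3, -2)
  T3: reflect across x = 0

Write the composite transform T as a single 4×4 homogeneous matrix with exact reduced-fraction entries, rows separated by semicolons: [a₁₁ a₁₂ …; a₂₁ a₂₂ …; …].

T1 = [1 0 0 0; 0 1 0 0; 0 -1/2 1 0; 0 0 0 1]
T2·T1 = [1/2 0 0 0; 0 3 0 0; 0 1 -2 0; 0 0 0 1]
T3·…·T1 = [-1/2 0 0 0; 0 3 0 0; 0 1 -2 0; 0 0 0 1]

T = [-1/2 0 0 0; 0 3 0 0; 0 1 -2 0; 0 0 0 1]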